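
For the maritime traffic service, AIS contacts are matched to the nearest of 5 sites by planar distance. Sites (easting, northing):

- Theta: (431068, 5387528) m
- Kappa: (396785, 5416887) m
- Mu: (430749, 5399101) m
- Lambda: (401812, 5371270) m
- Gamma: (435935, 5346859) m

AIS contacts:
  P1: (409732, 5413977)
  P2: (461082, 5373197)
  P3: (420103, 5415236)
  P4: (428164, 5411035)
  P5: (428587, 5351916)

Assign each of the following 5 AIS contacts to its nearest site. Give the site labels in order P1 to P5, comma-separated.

P1 → Kappa (d²=176092909.00)
P2 → Theta (d²=1106217757.00)
P3 → Mu (d²=373675541.00)
P4 → Mu (d²=149102581.00)
P5 → Gamma (d²=79566353.00)

Kappa, Theta, Mu, Mu, Gamma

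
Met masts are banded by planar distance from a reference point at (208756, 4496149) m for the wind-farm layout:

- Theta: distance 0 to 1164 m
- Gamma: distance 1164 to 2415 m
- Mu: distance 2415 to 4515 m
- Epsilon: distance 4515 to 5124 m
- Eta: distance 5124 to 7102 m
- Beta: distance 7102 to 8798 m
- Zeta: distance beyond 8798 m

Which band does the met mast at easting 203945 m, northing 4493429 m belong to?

Distance = √((203945−208756)² + (4493429−4496149)²) = √(23145721.000 + 7398400.000) = 5526.674 m.
5124 ≤ 5526.674 < 7102 → Eta.

Eta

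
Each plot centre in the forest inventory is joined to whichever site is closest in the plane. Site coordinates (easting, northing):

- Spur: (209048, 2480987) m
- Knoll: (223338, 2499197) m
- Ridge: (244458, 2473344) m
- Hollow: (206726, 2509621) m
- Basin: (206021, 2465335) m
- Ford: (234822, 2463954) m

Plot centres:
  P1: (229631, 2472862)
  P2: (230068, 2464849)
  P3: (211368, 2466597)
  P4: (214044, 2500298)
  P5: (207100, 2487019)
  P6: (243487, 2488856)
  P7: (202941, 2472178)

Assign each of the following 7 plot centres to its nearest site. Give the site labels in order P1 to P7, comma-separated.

Ford, Ford, Basin, Knoll, Spur, Ridge, Basin

P1 → Ford (d²=106298945.00)
P2 → Ford (d²=23401541.00)
P3 → Basin (d²=30183053.00)
P4 → Knoll (d²=87590637.00)
P5 → Spur (d²=40179728.00)
P6 → Ridge (d²=241564985.00)
P7 → Basin (d²=56313049.00)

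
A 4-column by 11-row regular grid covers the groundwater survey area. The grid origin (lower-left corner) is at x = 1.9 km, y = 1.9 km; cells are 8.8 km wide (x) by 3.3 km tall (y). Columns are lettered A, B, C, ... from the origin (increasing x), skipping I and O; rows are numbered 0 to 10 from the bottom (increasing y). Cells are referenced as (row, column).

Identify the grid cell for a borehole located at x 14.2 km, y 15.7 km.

(4, B)

Column index: ⌊(14.2 − 1.9) / 8.8⌋ = ⌊1.398⌋ = 1 → column B
Row offset from origin: ⌊(15.7 − 1.9) / 3.3⌋ = ⌊4.182⌋ = 4 → row 4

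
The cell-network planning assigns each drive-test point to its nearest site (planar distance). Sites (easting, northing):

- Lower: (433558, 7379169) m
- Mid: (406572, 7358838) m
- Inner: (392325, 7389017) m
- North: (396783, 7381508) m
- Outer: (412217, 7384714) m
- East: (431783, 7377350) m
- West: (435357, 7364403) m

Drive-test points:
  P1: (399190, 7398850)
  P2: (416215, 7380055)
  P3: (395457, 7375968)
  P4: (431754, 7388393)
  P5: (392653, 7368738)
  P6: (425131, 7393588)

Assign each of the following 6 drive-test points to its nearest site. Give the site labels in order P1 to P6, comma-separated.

Inner, Outer, North, Lower, North, Outer

P1 → Inner (d²=143816114.00)
P2 → Outer (d²=37690285.00)
P3 → North (d²=32449876.00)
P4 → Lower (d²=88336592.00)
P5 → North (d²=180129800.00)
P6 → Outer (d²=245519272.00)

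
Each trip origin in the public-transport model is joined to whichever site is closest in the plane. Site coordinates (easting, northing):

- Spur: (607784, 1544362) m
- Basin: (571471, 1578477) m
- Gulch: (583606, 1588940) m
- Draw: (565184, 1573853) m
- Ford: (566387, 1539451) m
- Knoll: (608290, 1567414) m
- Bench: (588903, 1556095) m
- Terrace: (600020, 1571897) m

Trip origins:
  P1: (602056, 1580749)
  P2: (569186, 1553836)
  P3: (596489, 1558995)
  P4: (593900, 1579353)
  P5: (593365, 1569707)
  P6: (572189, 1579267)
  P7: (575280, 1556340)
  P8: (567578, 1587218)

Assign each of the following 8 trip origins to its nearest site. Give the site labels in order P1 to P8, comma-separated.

P1 → Terrace (d²=82503200.00)
P2 → Ford (d²=214762626.00)
P3 → Bench (d²=65957396.00)
P4 → Terrace (d²=93046336.00)
P5 → Terrace (d²=49085125.00)
P6 → Basin (d²=1139624.00)
P7 → Bench (d²=185646154.00)
P8 → Basin (d²=91560530.00)

Terrace, Ford, Bench, Terrace, Terrace, Basin, Bench, Basin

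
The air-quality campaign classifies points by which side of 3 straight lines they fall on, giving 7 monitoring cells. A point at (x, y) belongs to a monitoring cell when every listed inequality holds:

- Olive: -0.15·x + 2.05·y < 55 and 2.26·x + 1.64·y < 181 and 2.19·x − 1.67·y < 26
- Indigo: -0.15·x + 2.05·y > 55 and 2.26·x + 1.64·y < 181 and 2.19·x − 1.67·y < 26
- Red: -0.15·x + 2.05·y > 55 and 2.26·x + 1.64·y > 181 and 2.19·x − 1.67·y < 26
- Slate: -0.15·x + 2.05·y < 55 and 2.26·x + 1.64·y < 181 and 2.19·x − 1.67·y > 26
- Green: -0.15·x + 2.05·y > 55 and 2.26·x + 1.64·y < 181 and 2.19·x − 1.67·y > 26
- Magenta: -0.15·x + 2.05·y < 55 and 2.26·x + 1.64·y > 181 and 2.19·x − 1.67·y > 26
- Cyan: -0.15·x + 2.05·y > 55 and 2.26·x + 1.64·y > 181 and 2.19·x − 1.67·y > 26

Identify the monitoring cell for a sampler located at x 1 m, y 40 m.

Indigo

-0.15·1 + 2.05·40 = 81.850, which is > 55
2.26·1 + 1.64·40 = 67.860, which is < 181
2.19·1 − 1.67·40 = -64.610, which is < 26
This sign pattern matches Indigo.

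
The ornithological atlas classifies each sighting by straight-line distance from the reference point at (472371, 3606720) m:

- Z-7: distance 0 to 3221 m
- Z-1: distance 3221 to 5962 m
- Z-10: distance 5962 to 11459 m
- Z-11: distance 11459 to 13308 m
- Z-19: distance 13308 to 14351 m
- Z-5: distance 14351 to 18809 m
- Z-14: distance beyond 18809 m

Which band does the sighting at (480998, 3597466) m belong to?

Z-11

Distance = √((480998−472371)² + (3597466−3606720)²) = √(74425129.000 + 85636516.000) = 12651.547 m.
11459 ≤ 12651.547 < 13308 → Z-11.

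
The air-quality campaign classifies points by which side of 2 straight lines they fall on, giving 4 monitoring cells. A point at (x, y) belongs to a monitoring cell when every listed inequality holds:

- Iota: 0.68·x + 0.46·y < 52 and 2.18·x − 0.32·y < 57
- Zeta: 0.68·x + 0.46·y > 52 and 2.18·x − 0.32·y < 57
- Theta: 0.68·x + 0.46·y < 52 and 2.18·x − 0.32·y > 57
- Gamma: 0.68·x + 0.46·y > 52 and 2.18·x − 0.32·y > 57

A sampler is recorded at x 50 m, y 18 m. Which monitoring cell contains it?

Theta

0.68·50 + 0.46·18 = 42.280, which is < 52
2.18·50 − 0.32·18 = 103.240, which is > 57
This sign pattern matches Theta.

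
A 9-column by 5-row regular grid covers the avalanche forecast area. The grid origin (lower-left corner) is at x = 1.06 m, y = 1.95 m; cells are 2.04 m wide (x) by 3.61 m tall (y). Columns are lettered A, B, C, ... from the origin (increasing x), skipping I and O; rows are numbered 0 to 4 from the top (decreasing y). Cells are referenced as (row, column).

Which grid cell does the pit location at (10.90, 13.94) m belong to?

Column index: ⌊(10.90 − 1.06) / 2.04⌋ = ⌊4.824⌋ = 4 → column E
Row offset from origin: ⌊(13.94 − 1.95) / 3.61⌋ = ⌊3.321⌋ = 3 → row 1 (counted from top)

(1, E)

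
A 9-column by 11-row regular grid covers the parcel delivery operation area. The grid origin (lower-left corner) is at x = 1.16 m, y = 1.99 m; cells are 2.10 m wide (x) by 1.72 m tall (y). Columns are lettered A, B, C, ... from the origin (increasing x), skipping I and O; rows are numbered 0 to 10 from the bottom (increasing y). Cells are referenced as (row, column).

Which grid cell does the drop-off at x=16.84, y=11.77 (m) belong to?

Column index: ⌊(16.84 − 1.16) / 2.10⌋ = ⌊7.467⌋ = 7 → column H
Row offset from origin: ⌊(11.77 − 1.99) / 1.72⌋ = ⌊5.686⌋ = 5 → row 5

(5, H)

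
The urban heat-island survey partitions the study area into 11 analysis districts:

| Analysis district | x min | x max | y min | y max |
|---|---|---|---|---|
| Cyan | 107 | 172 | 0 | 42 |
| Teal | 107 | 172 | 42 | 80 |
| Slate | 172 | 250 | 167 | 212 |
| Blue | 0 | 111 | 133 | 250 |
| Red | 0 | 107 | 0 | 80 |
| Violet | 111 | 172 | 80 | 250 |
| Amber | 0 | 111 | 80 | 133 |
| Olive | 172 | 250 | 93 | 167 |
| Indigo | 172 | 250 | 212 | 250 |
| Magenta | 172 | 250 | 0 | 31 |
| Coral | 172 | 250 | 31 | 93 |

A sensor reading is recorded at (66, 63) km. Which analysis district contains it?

Red

The point has x = 66 and y = 63.
Only Red satisfies 0 ≤ x ≤ 107 and 0 ≤ y ≤ 80.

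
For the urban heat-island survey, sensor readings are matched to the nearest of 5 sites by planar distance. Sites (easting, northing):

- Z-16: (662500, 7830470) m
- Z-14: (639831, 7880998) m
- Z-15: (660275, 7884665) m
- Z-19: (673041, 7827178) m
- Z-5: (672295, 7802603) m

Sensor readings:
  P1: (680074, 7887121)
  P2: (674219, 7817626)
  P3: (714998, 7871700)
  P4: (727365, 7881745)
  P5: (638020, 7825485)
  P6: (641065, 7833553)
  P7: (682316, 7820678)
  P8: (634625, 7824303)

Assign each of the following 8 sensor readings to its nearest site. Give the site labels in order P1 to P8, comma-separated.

P1 → Z-15 (d²=398032337.00)
P2 → Z-19 (d²=92628388.00)
P3 → Z-15 (d²=3162697954.00)
P4 → Z-15 (d²=4509594500.00)
P5 → Z-16 (d²=624120625.00)
P6 → Z-16 (d²=468964114.00)
P7 → Z-19 (d²=128275625.00)
P8 → Z-16 (d²=815047514.00)

Z-15, Z-19, Z-15, Z-15, Z-16, Z-16, Z-19, Z-16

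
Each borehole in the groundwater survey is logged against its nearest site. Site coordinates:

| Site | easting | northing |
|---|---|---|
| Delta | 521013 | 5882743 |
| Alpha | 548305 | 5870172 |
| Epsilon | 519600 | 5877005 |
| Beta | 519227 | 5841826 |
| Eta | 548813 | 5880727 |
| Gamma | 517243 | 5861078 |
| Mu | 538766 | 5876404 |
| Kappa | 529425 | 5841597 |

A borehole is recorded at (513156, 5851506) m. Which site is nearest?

Squared distances to each site:
Delta: 1037482618.000; Alpha: 1583871757.000; Epsilon: 691724137.000; Beta: 130559441.000; Eta: 2125288490.000; Gamma: 108326753.000; Mu: 1275782504.000; Kappa: 362868642.000.
Minimum at Gamma.

Gamma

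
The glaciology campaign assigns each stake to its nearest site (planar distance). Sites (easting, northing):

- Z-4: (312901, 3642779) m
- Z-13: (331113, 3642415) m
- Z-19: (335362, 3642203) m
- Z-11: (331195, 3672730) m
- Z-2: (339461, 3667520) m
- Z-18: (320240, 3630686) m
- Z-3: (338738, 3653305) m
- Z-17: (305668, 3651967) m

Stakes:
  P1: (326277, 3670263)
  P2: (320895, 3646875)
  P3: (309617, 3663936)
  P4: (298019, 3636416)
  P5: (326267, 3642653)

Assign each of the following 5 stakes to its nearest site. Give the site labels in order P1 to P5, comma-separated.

Z-11, Z-4, Z-17, Z-4, Z-13

P1 → Z-11 (d²=30272813.00)
P2 → Z-4 (d²=80681252.00)
P3 → Z-17 (d²=158851562.00)
P4 → Z-4 (d²=261961693.00)
P5 → Z-13 (d²=23540360.00)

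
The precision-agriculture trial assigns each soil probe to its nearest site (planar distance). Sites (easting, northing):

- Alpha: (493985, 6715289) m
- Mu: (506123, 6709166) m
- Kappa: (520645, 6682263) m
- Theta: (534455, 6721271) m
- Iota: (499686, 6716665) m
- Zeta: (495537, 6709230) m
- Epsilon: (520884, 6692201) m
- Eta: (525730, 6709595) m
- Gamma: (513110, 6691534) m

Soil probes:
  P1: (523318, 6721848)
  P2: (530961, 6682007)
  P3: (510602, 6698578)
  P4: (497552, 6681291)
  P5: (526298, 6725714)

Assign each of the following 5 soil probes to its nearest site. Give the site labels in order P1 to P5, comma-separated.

P1 → Theta (d²=124365698.00)
P2 → Kappa (d²=106485392.00)
P3 → Gamma (d²=55908000.00)
P4 → Gamma (d²=346970413.00)
P5 → Theta (d²=86276898.00)

Theta, Kappa, Gamma, Gamma, Theta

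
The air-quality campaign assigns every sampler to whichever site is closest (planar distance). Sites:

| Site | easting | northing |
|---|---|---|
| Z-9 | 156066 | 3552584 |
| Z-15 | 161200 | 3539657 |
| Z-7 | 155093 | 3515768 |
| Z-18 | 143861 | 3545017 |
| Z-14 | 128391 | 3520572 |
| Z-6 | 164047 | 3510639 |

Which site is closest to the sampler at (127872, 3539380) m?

Squared distances to each site:
Z-9: 969247252.000; Z-15: 1110832313.000; Z-7: 1298509385.000; Z-18: 287423890.000; Z-14: 354010225.000; Z-6: 2134675706.000.
Minimum at Z-18.

Z-18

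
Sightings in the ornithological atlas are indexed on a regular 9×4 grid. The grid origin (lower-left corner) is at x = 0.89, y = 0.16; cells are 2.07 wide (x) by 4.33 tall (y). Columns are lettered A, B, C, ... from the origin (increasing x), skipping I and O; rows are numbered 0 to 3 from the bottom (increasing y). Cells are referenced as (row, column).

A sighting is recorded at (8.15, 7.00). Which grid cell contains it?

(1, D)

Column index: ⌊(8.15 − 0.89) / 2.07⌋ = ⌊3.507⌋ = 3 → column D
Row offset from origin: ⌊(7.00 − 0.16) / 4.33⌋ = ⌊1.580⌋ = 1 → row 1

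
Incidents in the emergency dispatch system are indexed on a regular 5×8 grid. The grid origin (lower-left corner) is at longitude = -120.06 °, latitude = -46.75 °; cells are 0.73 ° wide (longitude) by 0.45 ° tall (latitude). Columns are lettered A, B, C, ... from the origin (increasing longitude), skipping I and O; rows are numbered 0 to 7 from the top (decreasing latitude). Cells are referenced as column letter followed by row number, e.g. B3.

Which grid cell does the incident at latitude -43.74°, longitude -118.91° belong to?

Column index: ⌊(-118.91 − -120.06) / 0.73⌋ = ⌊1.575⌋ = 1 → column B
Row offset from origin: ⌊(-43.74 − -46.75) / 0.45⌋ = ⌊6.689⌋ = 6 → row 1 (counted from top)

B1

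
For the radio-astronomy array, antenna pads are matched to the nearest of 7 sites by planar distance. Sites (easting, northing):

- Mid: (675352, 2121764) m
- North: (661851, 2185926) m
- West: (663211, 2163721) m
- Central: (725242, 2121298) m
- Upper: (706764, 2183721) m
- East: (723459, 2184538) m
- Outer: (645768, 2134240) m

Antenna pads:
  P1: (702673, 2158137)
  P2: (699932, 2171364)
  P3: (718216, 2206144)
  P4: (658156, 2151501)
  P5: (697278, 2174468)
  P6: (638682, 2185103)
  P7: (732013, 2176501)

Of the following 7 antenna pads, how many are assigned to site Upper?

3

P1 → Upper
P2 → Upper
P3 → East
P4 → West
P5 → Upper
P6 → North
P7 → East
3 of the 7 go to Upper.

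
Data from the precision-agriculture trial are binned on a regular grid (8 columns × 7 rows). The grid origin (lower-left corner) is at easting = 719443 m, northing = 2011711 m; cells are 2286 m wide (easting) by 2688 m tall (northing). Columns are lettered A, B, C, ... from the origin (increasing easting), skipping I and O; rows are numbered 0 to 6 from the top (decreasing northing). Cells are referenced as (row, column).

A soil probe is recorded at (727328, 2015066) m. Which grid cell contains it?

(5, D)

Column index: ⌊(727328 − 719443) / 2286⌋ = ⌊3.449⌋ = 3 → column D
Row offset from origin: ⌊(2015066 − 2011711) / 2688⌋ = ⌊1.248⌋ = 1 → row 5 (counted from top)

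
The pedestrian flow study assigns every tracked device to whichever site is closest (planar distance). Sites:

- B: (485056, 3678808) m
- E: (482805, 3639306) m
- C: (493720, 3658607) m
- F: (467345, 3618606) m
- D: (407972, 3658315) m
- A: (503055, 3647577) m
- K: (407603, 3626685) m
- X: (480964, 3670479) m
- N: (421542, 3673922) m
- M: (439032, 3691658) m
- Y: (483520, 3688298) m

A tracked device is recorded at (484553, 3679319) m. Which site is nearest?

B

Squared distances to each site:
B: 514130.000; E: 1604095673.000; C: 513020833.000; F: 3982183633.000; D: 6305817577.000; A: 1349878568.000; K: 8691640456.000; X: 91026521.000; N: 3999513730.000; M: 2224412362.000; Y: 81689530.000.
Minimum at B.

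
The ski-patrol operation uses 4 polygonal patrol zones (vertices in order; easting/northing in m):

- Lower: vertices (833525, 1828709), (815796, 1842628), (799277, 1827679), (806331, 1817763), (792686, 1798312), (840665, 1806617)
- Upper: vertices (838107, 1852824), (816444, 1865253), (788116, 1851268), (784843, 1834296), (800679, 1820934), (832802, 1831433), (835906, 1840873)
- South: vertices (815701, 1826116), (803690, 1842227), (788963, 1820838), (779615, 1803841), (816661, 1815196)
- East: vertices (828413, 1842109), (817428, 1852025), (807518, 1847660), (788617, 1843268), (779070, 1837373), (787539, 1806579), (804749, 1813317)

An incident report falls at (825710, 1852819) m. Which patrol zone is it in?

Cast a ray rightward from (825710, 1852819). For each polygon, the edges (by vertex number in listed order) whose endpoints lie on opposite sides of northing = 1852819, where each meets that height, and whether that is right or left of the point:
Lower: no edge straddles that height → 0 crossings.
Upper: 2–3 at easting≈791257.7 (left), 7–1 at easting≈838106.1 (right) → 1 crossing.
South: no edge straddles that height → 0 crossings.
East: no edge straddles that height → 0 crossings.
Only Upper has an odd count, so the point is inside Upper.

Upper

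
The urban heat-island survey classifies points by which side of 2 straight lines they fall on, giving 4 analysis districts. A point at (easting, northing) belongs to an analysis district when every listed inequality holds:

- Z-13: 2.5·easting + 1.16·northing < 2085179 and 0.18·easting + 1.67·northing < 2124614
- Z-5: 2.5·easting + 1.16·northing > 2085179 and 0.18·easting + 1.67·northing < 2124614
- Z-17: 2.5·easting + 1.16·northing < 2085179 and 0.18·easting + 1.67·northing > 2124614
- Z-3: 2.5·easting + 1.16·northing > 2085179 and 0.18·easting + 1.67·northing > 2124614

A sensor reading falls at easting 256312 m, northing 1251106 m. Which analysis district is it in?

2.5·256312 + 1.16·1251106 = 2092062.960, which is > 2085179
0.18·256312 + 1.67·1251106 = 2135483.180, which is > 2124614
This sign pattern matches Z-3.

Z-3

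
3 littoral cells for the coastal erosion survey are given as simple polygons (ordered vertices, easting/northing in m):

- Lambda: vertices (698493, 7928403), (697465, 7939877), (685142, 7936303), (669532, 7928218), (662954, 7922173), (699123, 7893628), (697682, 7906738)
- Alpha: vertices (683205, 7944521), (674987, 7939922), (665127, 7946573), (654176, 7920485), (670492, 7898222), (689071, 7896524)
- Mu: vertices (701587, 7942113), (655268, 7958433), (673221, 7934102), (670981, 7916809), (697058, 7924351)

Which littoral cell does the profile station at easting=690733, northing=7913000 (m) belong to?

Cast a ray rightward from (690733, 7913000). For each polygon, the edges (by vertex number in listed order) whose endpoints lie on opposite sides of northing = 7913000, where each meets that height, and whether that is right or left of the point:
Lambda: 5–6 at easting≈674577.0 (left), 7–1 at easting≈697916.4 (right) → 1 crossing.
Alpha: 4–5 at easting≈659661.6 (left), 6–1 at easting≈687057.4 (left) → 0 crossings.
Mu: no edge straddles that height → 0 crossings.
Only Lambda has an odd count, so the point is inside Lambda.

Lambda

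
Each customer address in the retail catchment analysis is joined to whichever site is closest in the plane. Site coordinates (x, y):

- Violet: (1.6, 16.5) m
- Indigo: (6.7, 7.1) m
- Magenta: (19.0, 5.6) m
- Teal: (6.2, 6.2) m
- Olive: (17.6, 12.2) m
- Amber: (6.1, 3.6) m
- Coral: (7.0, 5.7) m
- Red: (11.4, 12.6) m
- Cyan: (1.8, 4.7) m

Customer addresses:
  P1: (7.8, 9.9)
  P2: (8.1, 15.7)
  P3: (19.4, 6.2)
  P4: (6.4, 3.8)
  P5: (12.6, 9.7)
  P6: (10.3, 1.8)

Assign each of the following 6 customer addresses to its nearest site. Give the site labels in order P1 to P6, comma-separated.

Indigo, Red, Magenta, Amber, Red, Amber

P1 → Indigo (d²=9.05)
P2 → Red (d²=20.50)
P3 → Magenta (d²=0.52)
P4 → Amber (d²=0.13)
P5 → Red (d²=9.85)
P6 → Amber (d²=20.88)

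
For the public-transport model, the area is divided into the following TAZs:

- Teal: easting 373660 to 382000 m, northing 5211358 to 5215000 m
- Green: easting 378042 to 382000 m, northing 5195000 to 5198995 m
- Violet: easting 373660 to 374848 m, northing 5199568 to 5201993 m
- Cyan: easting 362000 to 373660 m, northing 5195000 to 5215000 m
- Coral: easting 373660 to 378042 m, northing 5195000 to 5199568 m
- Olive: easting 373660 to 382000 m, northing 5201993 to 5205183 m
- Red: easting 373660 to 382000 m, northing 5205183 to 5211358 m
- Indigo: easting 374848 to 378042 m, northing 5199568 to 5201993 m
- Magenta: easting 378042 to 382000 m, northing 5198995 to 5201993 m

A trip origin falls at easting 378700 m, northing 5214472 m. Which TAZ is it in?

Teal

The point has easting = 378700 and northing = 5214472.
Only Teal satisfies 373660 ≤ easting ≤ 382000 and 5211358 ≤ northing ≤ 5215000.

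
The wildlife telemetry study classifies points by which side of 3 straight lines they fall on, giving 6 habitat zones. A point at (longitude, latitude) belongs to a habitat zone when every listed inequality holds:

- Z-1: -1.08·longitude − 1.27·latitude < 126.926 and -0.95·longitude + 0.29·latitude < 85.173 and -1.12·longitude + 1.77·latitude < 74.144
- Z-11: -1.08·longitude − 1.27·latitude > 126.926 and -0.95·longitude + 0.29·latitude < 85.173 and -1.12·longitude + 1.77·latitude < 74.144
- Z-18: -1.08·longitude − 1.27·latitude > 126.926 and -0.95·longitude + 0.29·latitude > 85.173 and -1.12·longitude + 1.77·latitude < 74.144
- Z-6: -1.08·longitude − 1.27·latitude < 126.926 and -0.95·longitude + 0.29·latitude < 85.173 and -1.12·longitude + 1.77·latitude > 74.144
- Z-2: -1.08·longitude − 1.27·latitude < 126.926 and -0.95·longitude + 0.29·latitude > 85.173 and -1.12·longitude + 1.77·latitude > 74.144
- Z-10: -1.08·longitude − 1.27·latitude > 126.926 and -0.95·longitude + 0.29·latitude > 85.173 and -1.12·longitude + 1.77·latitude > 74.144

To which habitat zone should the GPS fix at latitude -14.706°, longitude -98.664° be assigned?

Z-2

-1.08·-98.664 − 1.27·-14.706 = 125.234, which is < 126.926
-0.95·-98.664 + 0.29·-14.706 = 89.466, which is > 85.173
-1.12·-98.664 + 1.77·-14.706 = 84.474, which is > 74.144
This sign pattern matches Z-2.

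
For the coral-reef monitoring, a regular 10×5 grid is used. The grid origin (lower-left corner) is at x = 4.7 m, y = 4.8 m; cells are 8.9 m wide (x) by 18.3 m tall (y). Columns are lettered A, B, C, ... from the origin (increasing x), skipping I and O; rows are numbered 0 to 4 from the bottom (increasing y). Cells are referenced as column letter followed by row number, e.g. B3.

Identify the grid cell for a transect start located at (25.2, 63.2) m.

Column index: ⌊(25.2 − 4.7) / 8.9⌋ = ⌊2.303⌋ = 2 → column C
Row offset from origin: ⌊(63.2 − 4.8) / 18.3⌋ = ⌊3.191⌋ = 3 → row 3

C3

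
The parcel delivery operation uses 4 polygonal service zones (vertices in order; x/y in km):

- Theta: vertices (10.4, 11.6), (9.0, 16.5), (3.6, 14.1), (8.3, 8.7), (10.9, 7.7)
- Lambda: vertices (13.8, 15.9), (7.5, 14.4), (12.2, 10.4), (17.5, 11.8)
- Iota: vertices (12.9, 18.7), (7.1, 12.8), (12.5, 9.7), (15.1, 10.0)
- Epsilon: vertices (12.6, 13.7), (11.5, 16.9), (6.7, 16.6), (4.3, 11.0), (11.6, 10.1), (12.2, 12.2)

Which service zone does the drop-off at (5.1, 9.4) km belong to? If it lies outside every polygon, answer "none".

none

Cast a ray rightward from (5.1, 9.4). For each polygon, the edges (by vertex number in listed order) whose endpoints lie on opposite sides of y = 9.4, where each meets that height, and whether that is right or left of the point:
Theta: 3–4 at x≈7.69 (right), 5–1 at x≈10.68 (right) → 2 crossings.
Lambda: no edge straddles that height → 0 crossings.
Iota: no edge straddles that height → 0 crossings.
Epsilon: no edge straddles that height → 0 crossings.
All counts are even, so the point lies outside every listed polygon.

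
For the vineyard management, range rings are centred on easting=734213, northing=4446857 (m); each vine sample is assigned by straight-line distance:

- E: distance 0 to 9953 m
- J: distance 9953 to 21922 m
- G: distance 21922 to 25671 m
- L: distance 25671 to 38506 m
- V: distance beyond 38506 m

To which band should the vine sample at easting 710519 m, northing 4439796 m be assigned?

G

Distance = √((710519−734213)² + (4439796−4446857)²) = √(561405636.000 + 49857721.000) = 24723.741 m.
21922 ≤ 24723.741 < 25671 → G.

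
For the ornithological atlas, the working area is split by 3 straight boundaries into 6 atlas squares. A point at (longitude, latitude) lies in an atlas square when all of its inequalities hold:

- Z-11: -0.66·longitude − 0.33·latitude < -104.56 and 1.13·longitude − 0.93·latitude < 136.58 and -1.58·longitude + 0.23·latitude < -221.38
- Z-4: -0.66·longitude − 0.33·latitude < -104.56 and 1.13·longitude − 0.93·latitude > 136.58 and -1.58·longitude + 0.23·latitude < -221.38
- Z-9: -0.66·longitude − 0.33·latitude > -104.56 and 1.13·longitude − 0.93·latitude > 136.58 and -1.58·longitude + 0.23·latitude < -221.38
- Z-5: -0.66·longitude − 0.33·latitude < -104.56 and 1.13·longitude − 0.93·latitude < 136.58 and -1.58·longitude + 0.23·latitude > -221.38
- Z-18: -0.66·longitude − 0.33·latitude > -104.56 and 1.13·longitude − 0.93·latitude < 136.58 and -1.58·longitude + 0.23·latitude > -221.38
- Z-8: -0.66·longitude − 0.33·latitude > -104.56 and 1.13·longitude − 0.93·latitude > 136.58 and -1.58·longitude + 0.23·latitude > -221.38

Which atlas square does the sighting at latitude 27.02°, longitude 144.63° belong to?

-0.66·144.63 − 0.33·27.02 = -104.372, which is > -104.56
1.13·144.63 − 0.93·27.02 = 138.303, which is > 136.58
-1.58·144.63 + 0.23·27.02 = -222.301, which is < -221.38
This sign pattern matches Z-9.

Z-9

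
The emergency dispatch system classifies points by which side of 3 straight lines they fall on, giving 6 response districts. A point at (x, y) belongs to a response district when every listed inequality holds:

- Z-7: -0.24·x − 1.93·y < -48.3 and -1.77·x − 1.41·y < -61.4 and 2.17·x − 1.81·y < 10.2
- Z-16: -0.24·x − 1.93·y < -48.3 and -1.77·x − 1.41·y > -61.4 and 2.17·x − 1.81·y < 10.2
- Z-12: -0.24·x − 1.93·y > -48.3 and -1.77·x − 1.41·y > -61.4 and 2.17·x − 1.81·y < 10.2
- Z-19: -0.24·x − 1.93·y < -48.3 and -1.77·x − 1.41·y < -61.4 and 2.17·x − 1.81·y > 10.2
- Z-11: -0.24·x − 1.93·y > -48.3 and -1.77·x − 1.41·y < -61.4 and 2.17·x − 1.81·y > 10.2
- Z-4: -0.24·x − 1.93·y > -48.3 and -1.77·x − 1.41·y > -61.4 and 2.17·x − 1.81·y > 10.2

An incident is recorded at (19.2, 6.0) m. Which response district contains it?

-0.24·19.2 − 1.93·6.0 = -16.188, which is > -48.3
-1.77·19.2 − 1.41·6.0 = -42.444, which is > -61.4
2.17·19.2 − 1.81·6.0 = 30.804, which is > 10.2
This sign pattern matches Z-4.

Z-4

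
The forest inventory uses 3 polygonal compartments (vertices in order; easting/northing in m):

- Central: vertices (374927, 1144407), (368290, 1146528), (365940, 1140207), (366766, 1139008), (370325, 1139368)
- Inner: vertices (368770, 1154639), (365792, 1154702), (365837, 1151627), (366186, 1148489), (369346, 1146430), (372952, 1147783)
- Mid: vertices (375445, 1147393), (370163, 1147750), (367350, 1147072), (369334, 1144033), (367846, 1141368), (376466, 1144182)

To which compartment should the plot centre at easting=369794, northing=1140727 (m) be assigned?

Cast a ray rightward from (369794, 1140727). For each polygon, the edges (by vertex number in listed order) whose endpoints lie on opposite sides of northing = 1140727, where each meets that height, and whether that is right or left of the point:
Central: 2–3 at easting≈366133.3 (left), 5–1 at easting≈371566.1 (right) → 1 crossing.
Inner: no edge straddles that height → 0 crossings.
Mid: no edge straddles that height → 0 crossings.
Only Central has an odd count, so the point is inside Central.

Central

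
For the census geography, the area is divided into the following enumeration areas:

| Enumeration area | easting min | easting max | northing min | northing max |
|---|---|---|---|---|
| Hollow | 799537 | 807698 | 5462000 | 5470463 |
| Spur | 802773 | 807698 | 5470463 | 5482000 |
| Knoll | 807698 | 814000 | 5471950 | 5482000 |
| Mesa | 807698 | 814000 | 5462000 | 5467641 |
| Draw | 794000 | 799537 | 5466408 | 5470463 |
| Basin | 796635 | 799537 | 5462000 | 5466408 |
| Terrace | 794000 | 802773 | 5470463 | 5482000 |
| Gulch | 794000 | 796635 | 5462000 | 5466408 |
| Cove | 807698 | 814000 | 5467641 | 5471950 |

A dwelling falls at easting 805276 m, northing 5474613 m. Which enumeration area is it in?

Spur

The point has easting = 805276 and northing = 5474613.
Only Spur satisfies 802773 ≤ easting ≤ 807698 and 5470463 ≤ northing ≤ 5482000.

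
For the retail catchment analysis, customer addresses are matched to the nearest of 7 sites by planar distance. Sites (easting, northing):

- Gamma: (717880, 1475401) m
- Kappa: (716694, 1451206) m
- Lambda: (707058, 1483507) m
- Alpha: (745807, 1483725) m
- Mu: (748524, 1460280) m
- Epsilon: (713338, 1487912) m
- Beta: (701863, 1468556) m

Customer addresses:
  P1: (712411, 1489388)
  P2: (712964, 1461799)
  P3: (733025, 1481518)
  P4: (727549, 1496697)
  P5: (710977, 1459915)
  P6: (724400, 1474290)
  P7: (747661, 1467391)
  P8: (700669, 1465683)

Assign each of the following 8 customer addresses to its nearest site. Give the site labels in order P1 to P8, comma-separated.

Epsilon, Kappa, Alpha, Epsilon, Kappa, Gamma, Mu, Beta

P1 → Epsilon (d²=3037905.00)
P2 → Kappa (d²=126124549.00)
P3 → Alpha (d²=168250373.00)
P4 → Epsilon (d²=279128746.00)
P5 → Kappa (d²=108530770.00)
P6 → Gamma (d²=43744721.00)
P7 → Mu (d²=51311090.00)
P8 → Beta (d²=9679765.00)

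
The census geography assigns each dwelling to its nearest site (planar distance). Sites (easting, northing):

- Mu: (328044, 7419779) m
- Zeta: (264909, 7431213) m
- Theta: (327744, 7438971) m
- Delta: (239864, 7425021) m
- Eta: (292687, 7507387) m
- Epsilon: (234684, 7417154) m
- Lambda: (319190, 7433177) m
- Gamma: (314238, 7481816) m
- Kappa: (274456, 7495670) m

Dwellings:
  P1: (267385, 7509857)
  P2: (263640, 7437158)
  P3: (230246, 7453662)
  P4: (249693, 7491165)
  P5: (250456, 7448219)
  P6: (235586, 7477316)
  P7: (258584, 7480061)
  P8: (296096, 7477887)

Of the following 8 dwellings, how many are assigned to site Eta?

P1 → Kappa
P2 → Zeta
P3 → Delta
P4 → Kappa
P5 → Zeta
P6 → Kappa
P7 → Kappa
P8 → Gamma
0 of the 8 go to Eta.

0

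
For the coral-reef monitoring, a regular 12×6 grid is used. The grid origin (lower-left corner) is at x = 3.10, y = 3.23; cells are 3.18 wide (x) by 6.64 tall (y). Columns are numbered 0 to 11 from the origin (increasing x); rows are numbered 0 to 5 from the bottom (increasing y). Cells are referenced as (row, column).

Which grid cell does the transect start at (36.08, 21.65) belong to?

(2, 10)

Column index: ⌊(36.08 − 3.10) / 3.18⌋ = ⌊10.371⌋ = 10
Row offset from origin: ⌊(21.65 − 3.23) / 6.64⌋ = ⌊2.774⌋ = 2 → row 2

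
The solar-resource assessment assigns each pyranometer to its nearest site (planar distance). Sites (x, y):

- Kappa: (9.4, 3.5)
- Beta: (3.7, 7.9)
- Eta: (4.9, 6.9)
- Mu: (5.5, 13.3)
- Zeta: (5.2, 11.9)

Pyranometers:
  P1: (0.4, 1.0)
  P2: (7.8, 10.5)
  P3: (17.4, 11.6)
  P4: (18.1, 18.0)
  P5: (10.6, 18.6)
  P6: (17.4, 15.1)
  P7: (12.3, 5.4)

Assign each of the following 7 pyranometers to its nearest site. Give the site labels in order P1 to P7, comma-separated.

P1 → Eta (d²=55.06)
P2 → Zeta (d²=8.72)
P3 → Kappa (d²=129.61)
P4 → Mu (d²=180.85)
P5 → Mu (d²=54.10)
P6 → Mu (d²=144.85)
P7 → Kappa (d²=12.02)

Eta, Zeta, Kappa, Mu, Mu, Mu, Kappa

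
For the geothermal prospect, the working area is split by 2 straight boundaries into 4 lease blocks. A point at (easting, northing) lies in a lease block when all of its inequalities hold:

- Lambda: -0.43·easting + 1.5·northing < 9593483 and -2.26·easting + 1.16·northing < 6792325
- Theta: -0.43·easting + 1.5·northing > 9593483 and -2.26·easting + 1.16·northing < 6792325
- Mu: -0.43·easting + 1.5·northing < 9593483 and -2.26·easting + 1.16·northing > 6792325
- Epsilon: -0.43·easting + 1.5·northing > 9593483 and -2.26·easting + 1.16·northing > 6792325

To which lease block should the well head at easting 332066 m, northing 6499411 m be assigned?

Theta

-0.43·332066 + 1.5·6499411 = 9606328.120, which is > 9593483
-2.26·332066 + 1.16·6499411 = 6788847.600, which is < 6792325
This sign pattern matches Theta.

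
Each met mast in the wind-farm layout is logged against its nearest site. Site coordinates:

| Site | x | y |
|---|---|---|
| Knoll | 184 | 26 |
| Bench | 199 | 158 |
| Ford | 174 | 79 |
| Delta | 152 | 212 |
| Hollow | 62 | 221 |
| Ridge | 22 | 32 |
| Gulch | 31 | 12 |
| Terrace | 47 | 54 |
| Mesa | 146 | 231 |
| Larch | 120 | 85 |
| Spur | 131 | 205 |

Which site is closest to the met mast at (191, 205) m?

Squared distances to each site:
Knoll: 32090.000; Bench: 2273.000; Ford: 16165.000; Delta: 1570.000; Hollow: 16897.000; Ridge: 58490.000; Gulch: 62849.000; Terrace: 43537.000; Mesa: 2701.000; Larch: 19441.000; Spur: 3600.000.
Minimum at Delta.

Delta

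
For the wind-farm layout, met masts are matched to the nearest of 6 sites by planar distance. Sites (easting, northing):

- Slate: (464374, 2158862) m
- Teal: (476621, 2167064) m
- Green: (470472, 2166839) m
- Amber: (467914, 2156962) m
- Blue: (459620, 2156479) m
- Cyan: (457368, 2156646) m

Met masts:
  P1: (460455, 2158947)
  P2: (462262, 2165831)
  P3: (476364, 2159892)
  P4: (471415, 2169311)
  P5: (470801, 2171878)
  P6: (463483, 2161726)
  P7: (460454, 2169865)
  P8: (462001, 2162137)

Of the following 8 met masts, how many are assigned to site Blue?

1

P1 → Blue
P2 → Slate
P3 → Teal
P4 → Green
P5 → Green
P6 → Slate
P7 → Green
P8 → Slate
1 of the 8 goes to Blue.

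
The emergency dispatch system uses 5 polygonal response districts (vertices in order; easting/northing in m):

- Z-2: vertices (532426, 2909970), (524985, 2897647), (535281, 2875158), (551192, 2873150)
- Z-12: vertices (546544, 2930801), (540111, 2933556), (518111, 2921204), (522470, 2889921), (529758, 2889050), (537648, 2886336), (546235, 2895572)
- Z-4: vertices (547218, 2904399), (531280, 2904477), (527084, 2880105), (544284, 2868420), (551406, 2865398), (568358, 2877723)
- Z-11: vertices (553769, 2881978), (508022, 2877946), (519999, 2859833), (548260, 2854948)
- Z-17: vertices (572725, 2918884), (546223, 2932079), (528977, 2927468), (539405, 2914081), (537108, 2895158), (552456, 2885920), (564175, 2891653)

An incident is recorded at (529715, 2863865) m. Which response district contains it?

Cast a ray rightward from (529715, 2863865). For each polygon, the edges (by vertex number in listed order) whose endpoints lie on opposite sides of northing = 2863865, where each meets that height, and whether that is right or left of the point:
Z-2: no edge straddles that height → 0 crossings.
Z-12: no edge straddles that height → 0 crossings.
Z-4: no edge straddles that height → 0 crossings.
Z-11: 2–3 at easting≈517332.9 (left), 4–1 at easting≈550077.4 (right) → 1 crossing.
Z-17: no edge straddles that height → 0 crossings.
Only Z-11 has an odd count, so the point is inside Z-11.

Z-11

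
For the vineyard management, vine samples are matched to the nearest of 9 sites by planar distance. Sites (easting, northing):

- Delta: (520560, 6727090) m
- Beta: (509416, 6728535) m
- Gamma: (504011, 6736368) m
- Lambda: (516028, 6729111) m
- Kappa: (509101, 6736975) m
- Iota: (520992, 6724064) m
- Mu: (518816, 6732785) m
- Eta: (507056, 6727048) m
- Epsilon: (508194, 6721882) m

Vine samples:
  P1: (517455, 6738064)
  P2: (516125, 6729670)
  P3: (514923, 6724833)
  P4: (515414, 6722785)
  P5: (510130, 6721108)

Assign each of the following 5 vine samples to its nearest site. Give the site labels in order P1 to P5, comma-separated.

P1 → Mu (d²=29720162.00)
P2 → Lambda (d²=321890.00)
P3 → Lambda (d²=19522309.00)
P4 → Iota (d²=32749925.00)
P5 → Epsilon (d²=4347172.00)

Mu, Lambda, Lambda, Iota, Epsilon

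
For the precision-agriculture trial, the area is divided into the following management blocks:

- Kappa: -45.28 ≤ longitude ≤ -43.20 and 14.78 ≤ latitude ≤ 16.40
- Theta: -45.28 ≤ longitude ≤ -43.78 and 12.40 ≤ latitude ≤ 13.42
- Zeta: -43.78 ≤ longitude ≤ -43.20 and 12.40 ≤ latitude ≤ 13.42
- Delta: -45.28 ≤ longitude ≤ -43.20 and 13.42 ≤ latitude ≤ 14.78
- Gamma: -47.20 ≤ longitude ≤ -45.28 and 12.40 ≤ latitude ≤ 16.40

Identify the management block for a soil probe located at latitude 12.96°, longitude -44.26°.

The point has longitude = -44.26 and latitude = 12.96.
Only Theta satisfies -45.28 ≤ longitude ≤ -43.78 and 12.40 ≤ latitude ≤ 13.42.

Theta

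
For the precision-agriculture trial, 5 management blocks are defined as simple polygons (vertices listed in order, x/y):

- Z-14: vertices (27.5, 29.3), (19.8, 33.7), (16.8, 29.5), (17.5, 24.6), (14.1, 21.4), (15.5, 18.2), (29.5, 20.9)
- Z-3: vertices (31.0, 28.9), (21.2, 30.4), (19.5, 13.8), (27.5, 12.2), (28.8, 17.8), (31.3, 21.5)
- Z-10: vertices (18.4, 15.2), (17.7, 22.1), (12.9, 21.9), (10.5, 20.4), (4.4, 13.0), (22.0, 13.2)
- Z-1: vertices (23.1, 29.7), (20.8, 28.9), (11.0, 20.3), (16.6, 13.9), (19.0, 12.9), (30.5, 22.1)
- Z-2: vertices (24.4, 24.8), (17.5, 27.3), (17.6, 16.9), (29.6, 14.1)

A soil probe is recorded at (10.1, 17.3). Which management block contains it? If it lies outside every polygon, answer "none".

Cast a ray rightward from (10.1, 17.3). For each polygon, the edges (by vertex number in listed order) whose endpoints lie on opposite sides of y = 17.3, where each meets that height, and whether that is right or left of the point:
Z-14: no edge straddles that height → 0 crossings.
Z-3: 2–3 at x≈19.86 (right), 4–5 at x≈28.68 (right) → 2 crossings.
Z-10: 1–2 at x≈18.19 (right), 4–5 at x≈7.94 (left) → 1 crossing.
Z-1: 3–4 at x≈13.62 (right), 5–6 at x≈24.50 (right) → 2 crossings.
Z-2: 2–3 at x≈17.60 (right), 4–1 at x≈28.04 (right) → 2 crossings.
Only Z-10 has an odd count, so the point is inside Z-10.

Z-10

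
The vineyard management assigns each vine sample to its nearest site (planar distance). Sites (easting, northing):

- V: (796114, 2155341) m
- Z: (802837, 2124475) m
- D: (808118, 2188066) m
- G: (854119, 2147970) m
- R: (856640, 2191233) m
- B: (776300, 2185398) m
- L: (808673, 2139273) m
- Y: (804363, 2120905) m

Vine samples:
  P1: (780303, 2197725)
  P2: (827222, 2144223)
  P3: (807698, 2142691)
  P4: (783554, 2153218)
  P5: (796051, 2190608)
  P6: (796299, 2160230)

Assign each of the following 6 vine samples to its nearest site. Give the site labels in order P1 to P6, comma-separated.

B, L, L, V, D, V

P1 → B (d²=167978938.00)
P2 → L (d²=368567901.00)
P3 → L (d²=12633349.00)
P4 → V (d²=162260729.00)
P5 → D (d²=152074253.00)
P6 → V (d²=23936546.00)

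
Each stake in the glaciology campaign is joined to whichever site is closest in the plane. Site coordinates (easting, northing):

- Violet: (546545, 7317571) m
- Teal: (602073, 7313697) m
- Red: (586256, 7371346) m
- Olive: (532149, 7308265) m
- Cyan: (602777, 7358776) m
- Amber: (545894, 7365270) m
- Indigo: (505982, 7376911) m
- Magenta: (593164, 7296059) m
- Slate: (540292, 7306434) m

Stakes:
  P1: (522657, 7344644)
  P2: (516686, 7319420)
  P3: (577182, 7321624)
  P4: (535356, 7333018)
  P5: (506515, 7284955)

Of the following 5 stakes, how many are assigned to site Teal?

P1 → Amber
P2 → Olive
P3 → Teal
P4 → Violet
P5 → Olive
1 of the 5 goes to Teal.

1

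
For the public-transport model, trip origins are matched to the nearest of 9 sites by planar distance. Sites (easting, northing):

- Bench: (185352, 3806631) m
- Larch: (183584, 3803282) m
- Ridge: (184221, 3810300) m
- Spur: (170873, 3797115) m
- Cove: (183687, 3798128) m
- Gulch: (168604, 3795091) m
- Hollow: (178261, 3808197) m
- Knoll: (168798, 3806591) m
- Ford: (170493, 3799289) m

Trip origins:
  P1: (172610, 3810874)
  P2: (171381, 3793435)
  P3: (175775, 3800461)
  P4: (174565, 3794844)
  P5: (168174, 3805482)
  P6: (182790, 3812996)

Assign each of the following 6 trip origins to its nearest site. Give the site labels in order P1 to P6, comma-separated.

P1 → Knoll (d²=32875433.00)
P2 → Gulch (d²=10454065.00)
P3 → Ford (d²=29273108.00)
P4 → Spur (d²=18788305.00)
P5 → Knoll (d²=1619257.00)
P6 → Ridge (d²=9316177.00)

Knoll, Gulch, Ford, Spur, Knoll, Ridge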